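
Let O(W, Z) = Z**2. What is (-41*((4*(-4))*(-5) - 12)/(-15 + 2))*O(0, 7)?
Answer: 136612/13 ≈ 10509.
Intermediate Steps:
(-41*((4*(-4))*(-5) - 12)/(-15 + 2))*O(0, 7) = -41*((4*(-4))*(-5) - 12)/(-15 + 2)*7**2 = -41*(-16*(-5) - 12)/(-13)*49 = -41*(80 - 12)*(-1)/13*49 = -2788*(-1)/13*49 = -41*(-68/13)*49 = (2788/13)*49 = 136612/13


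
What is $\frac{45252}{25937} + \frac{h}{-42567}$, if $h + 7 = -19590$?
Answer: $\frac{2434529273}{1104060279} \approx 2.2051$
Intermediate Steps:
$h = -19597$ ($h = -7 - 19590 = -19597$)
$\frac{45252}{25937} + \frac{h}{-42567} = \frac{45252}{25937} - \frac{19597}{-42567} = 45252 \cdot \frac{1}{25937} - - \frac{19597}{42567} = \frac{45252}{25937} + \frac{19597}{42567} = \frac{2434529273}{1104060279}$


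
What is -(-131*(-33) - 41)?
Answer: -4282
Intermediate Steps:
-(-131*(-33) - 41) = -(4323 - 41) = -1*4282 = -4282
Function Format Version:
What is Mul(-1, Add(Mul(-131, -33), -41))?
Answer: -4282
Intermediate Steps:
Mul(-1, Add(Mul(-131, -33), -41)) = Mul(-1, Add(4323, -41)) = Mul(-1, 4282) = -4282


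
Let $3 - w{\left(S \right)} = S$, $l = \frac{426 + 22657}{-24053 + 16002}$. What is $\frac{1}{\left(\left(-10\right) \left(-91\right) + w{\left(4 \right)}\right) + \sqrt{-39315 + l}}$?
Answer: $\frac{7318359}{6968936479} - \frac{2 i \sqrt{637132284887}}{6968936479} \approx 0.0010501 - 0.00022908 i$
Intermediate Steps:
$l = - \frac{23083}{8051}$ ($l = \frac{23083}{-8051} = 23083 \left(- \frac{1}{8051}\right) = - \frac{23083}{8051} \approx -2.8671$)
$w{\left(S \right)} = 3 - S$
$\frac{1}{\left(\left(-10\right) \left(-91\right) + w{\left(4 \right)}\right) + \sqrt{-39315 + l}} = \frac{1}{\left(\left(-10\right) \left(-91\right) + \left(3 - 4\right)\right) + \sqrt{-39315 - \frac{23083}{8051}}} = \frac{1}{\left(910 + \left(3 - 4\right)\right) + \sqrt{- \frac{316548148}{8051}}} = \frac{1}{\left(910 - 1\right) + \frac{2 i \sqrt{637132284887}}{8051}} = \frac{1}{909 + \frac{2 i \sqrt{637132284887}}{8051}}$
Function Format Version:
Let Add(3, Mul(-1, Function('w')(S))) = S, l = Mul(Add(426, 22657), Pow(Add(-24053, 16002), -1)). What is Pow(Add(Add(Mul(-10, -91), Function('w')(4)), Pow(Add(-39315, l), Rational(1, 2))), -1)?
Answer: Add(Rational(7318359, 6968936479), Mul(Rational(-2, 6968936479), I, Pow(637132284887, Rational(1, 2)))) ≈ Add(0.0010501, Mul(-0.00022908, I))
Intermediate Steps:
l = Rational(-23083, 8051) (l = Mul(23083, Pow(-8051, -1)) = Mul(23083, Rational(-1, 8051)) = Rational(-23083, 8051) ≈ -2.8671)
Function('w')(S) = Add(3, Mul(-1, S))
Pow(Add(Add(Mul(-10, -91), Function('w')(4)), Pow(Add(-39315, l), Rational(1, 2))), -1) = Pow(Add(Add(Mul(-10, -91), Add(3, Mul(-1, 4))), Pow(Add(-39315, Rational(-23083, 8051)), Rational(1, 2))), -1) = Pow(Add(Add(910, Add(3, -4)), Pow(Rational(-316548148, 8051), Rational(1, 2))), -1) = Pow(Add(Add(910, -1), Mul(Rational(2, 8051), I, Pow(637132284887, Rational(1, 2)))), -1) = Pow(Add(909, Mul(Rational(2, 8051), I, Pow(637132284887, Rational(1, 2)))), -1)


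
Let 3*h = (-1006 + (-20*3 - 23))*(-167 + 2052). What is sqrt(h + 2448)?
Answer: I*sqrt(681807) ≈ 825.72*I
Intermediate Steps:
h = -684255 (h = ((-1006 + (-20*3 - 23))*(-167 + 2052))/3 = ((-1006 + (-60 - 23))*1885)/3 = ((-1006 - 83)*1885)/3 = (-1089*1885)/3 = (1/3)*(-2052765) = -684255)
sqrt(h + 2448) = sqrt(-684255 + 2448) = sqrt(-681807) = I*sqrt(681807)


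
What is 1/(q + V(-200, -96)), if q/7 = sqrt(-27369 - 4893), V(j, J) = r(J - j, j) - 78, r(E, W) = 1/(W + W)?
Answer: -12480400/253907582401 - 1120000*I*sqrt(32262)/253907582401 ≈ -4.9153e-5 - 0.0007923*I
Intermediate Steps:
r(E, W) = 1/(2*W)
V(j, J) = -78 + 1/(2*j) (V(j, J) = 1/(2*j) - 78 = -78 + 1/(2*j))
q = 7*I*sqrt(32262) (q = 7*sqrt(-27369 - 4893) = 7*sqrt(-32262) = 7*(I*sqrt(32262)) = 7*I*sqrt(32262) ≈ 1257.3*I)
1/(q + V(-200, -96)) = 1/(7*I*sqrt(32262) + (-78 + (1/2)/(-200))) = 1/(7*I*sqrt(32262) + (-78 + (1/2)*(-1/200))) = 1/(7*I*sqrt(32262) + (-78 - 1/400)) = 1/(7*I*sqrt(32262) - 31201/400) = 1/(-31201/400 + 7*I*sqrt(32262))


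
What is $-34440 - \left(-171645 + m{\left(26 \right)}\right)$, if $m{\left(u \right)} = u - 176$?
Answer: $137355$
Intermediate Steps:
$m{\left(u \right)} = -176 + u$ ($m{\left(u \right)} = u - 176 = -176 + u$)
$-34440 - \left(-171645 + m{\left(26 \right)}\right) = -34440 - \left(-171645 + \left(-176 + 26\right)\right) = -34440 - \left(-171645 - 150\right) = -34440 - -171795 = -34440 + 171795 = 137355$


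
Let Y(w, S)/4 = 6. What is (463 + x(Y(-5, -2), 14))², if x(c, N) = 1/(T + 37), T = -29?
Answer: 13727025/64 ≈ 2.1448e+5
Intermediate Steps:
Y(w, S) = 24 (Y(w, S) = 4*6 = 24)
x(c, N) = ⅛ (x(c, N) = 1/(-29 + 37) = 1/8 = ⅛)
(463 + x(Y(-5, -2), 14))² = (463 + ⅛)² = (3705/8)² = 13727025/64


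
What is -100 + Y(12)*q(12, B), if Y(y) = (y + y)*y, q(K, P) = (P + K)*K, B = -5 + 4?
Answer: 37916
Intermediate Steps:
B = -1
q(K, P) = K*(K + P) (q(K, P) = (K + P)*K = K*(K + P))
Y(y) = 2*y**2 (Y(y) = (2*y)*y = 2*y**2)
-100 + Y(12)*q(12, B) = -100 + (2*12**2)*(12*(12 - 1)) = -100 + (2*144)*(12*11) = -100 + 288*132 = -100 + 38016 = 37916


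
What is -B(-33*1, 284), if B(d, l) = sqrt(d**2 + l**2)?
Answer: -sqrt(81745) ≈ -285.91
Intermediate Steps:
-B(-33*1, 284) = -sqrt((-33*1)**2 + 284**2) = -sqrt((-33)**2 + 80656) = -sqrt(1089 + 80656) = -sqrt(81745)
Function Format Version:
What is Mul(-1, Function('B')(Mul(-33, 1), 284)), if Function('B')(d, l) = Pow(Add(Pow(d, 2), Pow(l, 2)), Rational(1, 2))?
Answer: Mul(-1, Pow(81745, Rational(1, 2))) ≈ -285.91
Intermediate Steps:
Mul(-1, Function('B')(Mul(-33, 1), 284)) = Mul(-1, Pow(Add(Pow(Mul(-33, 1), 2), Pow(284, 2)), Rational(1, 2))) = Mul(-1, Pow(Add(Pow(-33, 2), 80656), Rational(1, 2))) = Mul(-1, Pow(Add(1089, 80656), Rational(1, 2))) = Mul(-1, Pow(81745, Rational(1, 2)))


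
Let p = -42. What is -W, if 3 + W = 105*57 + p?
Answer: -5940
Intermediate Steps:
W = 5940 (W = -3 + (105*57 - 42) = -3 + (5985 - 42) = -3 + 5943 = 5940)
-W = -1*5940 = -5940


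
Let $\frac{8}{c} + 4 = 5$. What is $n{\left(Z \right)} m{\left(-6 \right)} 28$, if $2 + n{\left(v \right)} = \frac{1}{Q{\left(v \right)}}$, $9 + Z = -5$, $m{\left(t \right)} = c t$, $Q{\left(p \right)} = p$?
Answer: $2784$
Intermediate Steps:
$c = 8$ ($c = \frac{8}{-4 + 5} = \frac{8}{1} = 8 \cdot 1 = 8$)
$m{\left(t \right)} = 8 t$
$Z = -14$ ($Z = -9 - 5 = -14$)
$n{\left(v \right)} = -2 + \frac{1}{v}$
$n{\left(Z \right)} m{\left(-6 \right)} 28 = \left(-2 + \frac{1}{-14}\right) 8 \left(-6\right) 28 = \left(-2 - \frac{1}{14}\right) \left(-48\right) 28 = \left(- \frac{29}{14}\right) \left(-48\right) 28 = \frac{696}{7} \cdot 28 = 2784$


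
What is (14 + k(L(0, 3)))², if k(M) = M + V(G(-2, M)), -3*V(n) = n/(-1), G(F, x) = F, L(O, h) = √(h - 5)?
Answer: 1582/9 + 80*I*√2/3 ≈ 175.78 + 37.712*I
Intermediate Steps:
L(O, h) = √(-5 + h)
V(n) = n/3 (V(n) = -n/(3*(-1)) = -n*(-1)/3 = -(-1)*n/3 = n/3)
k(M) = -⅔ + M (k(M) = M + (⅓)*(-2) = M - ⅔ = -⅔ + M)
(14 + k(L(0, 3)))² = (14 + (-⅔ + √(-5 + 3)))² = (14 + (-⅔ + √(-2)))² = (14 + (-⅔ + I*√2))² = (40/3 + I*√2)²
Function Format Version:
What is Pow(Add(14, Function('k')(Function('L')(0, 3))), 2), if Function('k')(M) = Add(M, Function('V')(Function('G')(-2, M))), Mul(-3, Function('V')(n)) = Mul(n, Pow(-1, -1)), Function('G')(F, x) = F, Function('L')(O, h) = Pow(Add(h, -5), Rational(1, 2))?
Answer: Add(Rational(1582, 9), Mul(Rational(80, 3), I, Pow(2, Rational(1, 2)))) ≈ Add(175.78, Mul(37.712, I))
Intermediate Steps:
Function('L')(O, h) = Pow(Add(-5, h), Rational(1, 2))
Function('V')(n) = Mul(Rational(1, 3), n) (Function('V')(n) = Mul(Rational(-1, 3), Mul(n, Pow(-1, -1))) = Mul(Rational(-1, 3), Mul(n, -1)) = Mul(Rational(-1, 3), Mul(-1, n)) = Mul(Rational(1, 3), n))
Function('k')(M) = Add(Rational(-2, 3), M) (Function('k')(M) = Add(M, Mul(Rational(1, 3), -2)) = Add(M, Rational(-2, 3)) = Add(Rational(-2, 3), M))
Pow(Add(14, Function('k')(Function('L')(0, 3))), 2) = Pow(Add(14, Add(Rational(-2, 3), Pow(Add(-5, 3), Rational(1, 2)))), 2) = Pow(Add(14, Add(Rational(-2, 3), Pow(-2, Rational(1, 2)))), 2) = Pow(Add(14, Add(Rational(-2, 3), Mul(I, Pow(2, Rational(1, 2))))), 2) = Pow(Add(Rational(40, 3), Mul(I, Pow(2, Rational(1, 2)))), 2)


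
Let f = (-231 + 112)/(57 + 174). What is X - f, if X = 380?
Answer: 12557/33 ≈ 380.52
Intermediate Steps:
f = -17/33 (f = -119/231 = -119*1/231 = -17/33 ≈ -0.51515)
X - f = 380 - 1*(-17/33) = 380 + 17/33 = 12557/33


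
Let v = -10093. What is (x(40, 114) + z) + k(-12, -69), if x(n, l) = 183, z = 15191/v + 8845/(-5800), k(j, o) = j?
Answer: 67812807/403720 ≈ 167.97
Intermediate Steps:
z = -1223313/403720 (z = 15191/(-10093) + 8845/(-5800) = 15191*(-1/10093) + 8845*(-1/5800) = -15191/10093 - 61/40 = -1223313/403720 ≈ -3.0301)
(x(40, 114) + z) + k(-12, -69) = (183 - 1223313/403720) - 12 = 72657447/403720 - 12 = 67812807/403720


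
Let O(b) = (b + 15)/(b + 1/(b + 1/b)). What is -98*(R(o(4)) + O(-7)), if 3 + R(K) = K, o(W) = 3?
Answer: 5600/51 ≈ 109.80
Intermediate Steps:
R(K) = -3 + K
O(b) = (15 + b)/(b + 1/(b + 1/b))
-98*(R(o(4)) + O(-7)) = -98*((-3 + 3) + (15 - 7 + (-7)**3 + 15*(-7)**2)/((-7)*(2 + (-7)**2))) = -98*(0 - (15 - 7 - 343 + 15*49)/(7*(2 + 49))) = -98*(0 - 1/7*(15 - 7 - 343 + 735)/51) = -98*(0 - 1/7*1/51*400) = -98*(0 - 400/357) = -98*(-400/357) = 5600/51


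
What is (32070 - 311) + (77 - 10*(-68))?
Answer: 32516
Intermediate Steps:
(32070 - 311) + (77 - 10*(-68)) = 31759 + (77 + 680) = 31759 + 757 = 32516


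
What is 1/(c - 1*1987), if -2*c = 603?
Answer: -2/4577 ≈ -0.00043697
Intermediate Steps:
c = -603/2 (c = -½*603 = -603/2 ≈ -301.50)
1/(c - 1*1987) = 1/(-603/2 - 1*1987) = 1/(-603/2 - 1987) = 1/(-4577/2) = -2/4577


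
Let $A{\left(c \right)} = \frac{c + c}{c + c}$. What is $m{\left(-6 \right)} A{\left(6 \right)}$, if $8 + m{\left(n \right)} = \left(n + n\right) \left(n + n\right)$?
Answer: $136$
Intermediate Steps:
$m{\left(n \right)} = -8 + 4 n^{2}$ ($m{\left(n \right)} = -8 + \left(n + n\right) \left(n + n\right) = -8 + 2 n 2 n = -8 + 4 n^{2}$)
$A{\left(c \right)} = 1$ ($A{\left(c \right)} = \frac{2 c}{2 c} = 2 c \frac{1}{2 c} = 1$)
$m{\left(-6 \right)} A{\left(6 \right)} = \left(-8 + 4 \left(-6\right)^{2}\right) 1 = \left(-8 + 4 \cdot 36\right) 1 = \left(-8 + 144\right) 1 = 136 \cdot 1 = 136$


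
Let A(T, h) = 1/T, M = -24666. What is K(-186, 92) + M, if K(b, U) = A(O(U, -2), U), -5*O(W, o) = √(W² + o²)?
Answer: -24666 - 5*√2117/4234 ≈ -24666.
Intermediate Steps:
O(W, o) = -√(W² + o²)/5
K(b, U) = -5/√(4 + U²) (K(b, U) = 1/(-√(U² + (-2)²)/5) = 1/(-√(U² + 4)/5) = 1/(-√(4 + U²)/5) = -5/√(4 + U²))
K(-186, 92) + M = -5/√(4 + 92²) - 24666 = -5/√(4 + 8464) - 24666 = -5*√2117/4234 - 24666 = -24666 - 5*√2117/4234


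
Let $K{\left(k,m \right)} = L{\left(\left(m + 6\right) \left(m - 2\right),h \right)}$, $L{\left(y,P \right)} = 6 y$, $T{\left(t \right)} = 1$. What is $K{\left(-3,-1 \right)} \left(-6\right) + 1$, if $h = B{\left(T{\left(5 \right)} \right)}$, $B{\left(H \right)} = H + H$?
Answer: $541$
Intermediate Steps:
$B{\left(H \right)} = 2 H$
$h = 2$ ($h = 2 \cdot 1 = 2$)
$K{\left(k,m \right)} = 6 \left(-2 + m\right) \left(6 + m\right)$ ($K{\left(k,m \right)} = 6 \left(m + 6\right) \left(m - 2\right) = 6 \left(6 + m\right) \left(-2 + m\right) = 6 \left(-2 + m\right) \left(6 + m\right)$)
$K{\left(-3,-1 \right)} \left(-6\right) + 1 = \left(-72 + 6 \left(-1\right)^{2} + 24 \left(-1\right)\right) \left(-6\right) + 1 = \left(-72 + 6 \cdot 1 - 24\right) \left(-6\right) + 1 = \left(-72 + 6 - 24\right) \left(-6\right) + 1 = \left(-90\right) \left(-6\right) + 1 = 540 + 1 = 541$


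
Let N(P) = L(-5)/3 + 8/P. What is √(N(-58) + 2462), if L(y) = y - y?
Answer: √2070426/29 ≈ 49.617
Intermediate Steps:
L(y) = 0
N(P) = 8/P (N(P) = 0/3 + 8/P = 0*(⅓) + 8/P = 0 + 8/P = 8/P)
√(N(-58) + 2462) = √(8/(-58) + 2462) = √(8*(-1/58) + 2462) = √(-4/29 + 2462) = √(71394/29) = √2070426/29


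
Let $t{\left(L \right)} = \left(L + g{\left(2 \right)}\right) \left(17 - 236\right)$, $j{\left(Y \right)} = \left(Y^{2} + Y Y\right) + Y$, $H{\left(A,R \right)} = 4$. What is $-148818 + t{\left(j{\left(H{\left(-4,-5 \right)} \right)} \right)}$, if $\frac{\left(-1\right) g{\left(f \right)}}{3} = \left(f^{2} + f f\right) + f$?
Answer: $-150132$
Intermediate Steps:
$j{\left(Y \right)} = Y + 2 Y^{2}$ ($j{\left(Y \right)} = \left(Y^{2} + Y^{2}\right) + Y = 2 Y^{2} + Y = Y + 2 Y^{2}$)
$g{\left(f \right)} = - 6 f^{2} - 3 f$ ($g{\left(f \right)} = - 3 \left(\left(f^{2} + f f\right) + f\right) = - 3 \left(\left(f^{2} + f^{2}\right) + f\right) = - 3 \left(2 f^{2} + f\right) = - 3 \left(f + 2 f^{2}\right) = - 6 f^{2} - 3 f$)
$t{\left(L \right)} = 6570 - 219 L$ ($t{\left(L \right)} = \left(L - 6 \left(1 + 2 \cdot 2\right)\right) \left(17 - 236\right) = \left(L - 6 \left(1 + 4\right)\right) \left(-219\right) = \left(L - 6 \cdot 5\right) \left(-219\right) = \left(L - 30\right) \left(-219\right) = \left(-30 + L\right) \left(-219\right) = 6570 - 219 L$)
$-148818 + t{\left(j{\left(H{\left(-4,-5 \right)} \right)} \right)} = -148818 + \left(6570 - 219 \cdot 4 \left(1 + 2 \cdot 4\right)\right) = -148818 + \left(6570 - 219 \cdot 4 \left(1 + 8\right)\right) = -148818 + \left(6570 - 219 \cdot 4 \cdot 9\right) = -148818 + \left(6570 - 7884\right) = -148818 - 1314 = -150132$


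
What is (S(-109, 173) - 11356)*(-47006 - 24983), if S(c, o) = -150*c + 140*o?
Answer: -2103086646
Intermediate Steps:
(S(-109, 173) - 11356)*(-47006 - 24983) = ((-150*(-109) + 140*173) - 11356)*(-47006 - 24983) = ((16350 + 24220) - 11356)*(-71989) = (40570 - 11356)*(-71989) = 29214*(-71989) = -2103086646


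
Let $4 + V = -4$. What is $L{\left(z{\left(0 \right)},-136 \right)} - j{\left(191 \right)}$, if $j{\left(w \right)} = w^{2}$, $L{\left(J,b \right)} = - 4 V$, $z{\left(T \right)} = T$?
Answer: $-36449$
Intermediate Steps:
$V = -8$ ($V = -4 - 4 = -8$)
$L{\left(J,b \right)} = 32$ ($L{\left(J,b \right)} = \left(-4\right) \left(-8\right) = 32$)
$L{\left(z{\left(0 \right)},-136 \right)} - j{\left(191 \right)} = 32 - 191^{2} = 32 - 36481 = -36449$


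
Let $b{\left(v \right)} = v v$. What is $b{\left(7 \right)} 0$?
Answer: $0$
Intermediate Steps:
$b{\left(v \right)} = v^{2}$
$b{\left(7 \right)} 0 = 7^{2} \cdot 0 = 49 \cdot 0 = 0$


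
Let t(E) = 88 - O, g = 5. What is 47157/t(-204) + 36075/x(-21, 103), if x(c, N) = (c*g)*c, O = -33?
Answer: 656644/1617 ≈ 406.09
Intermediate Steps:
x(c, N) = 5*c² (x(c, N) = (c*5)*c = (5*c)*c = 5*c²)
t(E) = 121 (t(E) = 88 - 1*(-33) = 88 + 33 = 121)
47157/t(-204) + 36075/x(-21, 103) = 47157/121 + 36075/((5*(-21)²)) = 47157*(1/121) + 36075/((5*441)) = 4287/11 + 36075/2205 = 4287/11 + 36075*(1/2205) = 4287/11 + 2405/147 = 656644/1617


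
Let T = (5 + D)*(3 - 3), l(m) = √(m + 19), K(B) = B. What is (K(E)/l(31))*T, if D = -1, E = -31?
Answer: 0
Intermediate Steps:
l(m) = √(19 + m)
T = 0 (T = (5 - 1)*(3 - 3) = 4*0 = 0)
(K(E)/l(31))*T = -31/√(19 + 31)*0 = -31*√2/10*0 = 0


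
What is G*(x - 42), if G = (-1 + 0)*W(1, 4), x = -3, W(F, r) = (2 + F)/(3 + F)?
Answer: 135/4 ≈ 33.750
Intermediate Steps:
W(F, r) = (2 + F)/(3 + F)
G = -3/4 (G = (-1 + 0)*((2 + 1)/(3 + 1)) = -3/4 ≈ -0.75000)
G*(x - 42) = -3*(-3 - 42)/4 = -3/4*(-45) = 135/4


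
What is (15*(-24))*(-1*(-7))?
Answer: -2520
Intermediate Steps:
(15*(-24))*(-1*(-7)) = -360*7 = -2520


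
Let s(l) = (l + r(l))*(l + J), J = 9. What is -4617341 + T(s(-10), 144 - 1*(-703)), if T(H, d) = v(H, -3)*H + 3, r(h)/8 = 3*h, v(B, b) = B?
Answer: -4554838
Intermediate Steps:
r(h) = 24*h (r(h) = 8*(3*h) = 24*h)
s(l) = 25*l*(9 + l) (s(l) = (l + 24*l)*(l + 9) = (25*l)*(9 + l) = 25*l*(9 + l))
T(H, d) = 3 + H² (T(H, d) = H*H + 3 = H² + 3 = 3 + H²)
-4617341 + T(s(-10), 144 - 1*(-703)) = -4617341 + (3 + (25*(-10)*(9 - 10))²) = -4617341 + (3 + (25*(-10)*(-1))²) = -4617341 + (3 + 250²) = -4617341 + (3 + 62500) = -4617341 + 62503 = -4554838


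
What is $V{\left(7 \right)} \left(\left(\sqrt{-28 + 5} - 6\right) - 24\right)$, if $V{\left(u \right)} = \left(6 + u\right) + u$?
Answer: $-600 + 20 i \sqrt{23} \approx -600.0 + 95.917 i$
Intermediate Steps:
$V{\left(u \right)} = 6 + 2 u$
$V{\left(7 \right)} \left(\left(\sqrt{-28 + 5} - 6\right) - 24\right) = \left(6 + 2 \cdot 7\right) \left(\left(\sqrt{-28 + 5} - 6\right) - 24\right) = \left(6 + 14\right) \left(\left(\sqrt{-23} - 6\right) - 24\right) = 20 \left(\left(i \sqrt{23} - 6\right) - 24\right) = 20 \left(\left(-6 + i \sqrt{23}\right) - 24\right) = 20 \left(-30 + i \sqrt{23}\right) = -600 + 20 i \sqrt{23}$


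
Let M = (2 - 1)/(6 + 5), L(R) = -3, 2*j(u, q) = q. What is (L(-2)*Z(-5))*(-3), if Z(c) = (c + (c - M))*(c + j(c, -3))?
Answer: 12987/22 ≈ 590.32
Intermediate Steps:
j(u, q) = q/2
M = 1/11 ≈ 0.090909
Z(c) = (-3/2 + c)*(-1/11 + 2*c) (Z(c) = (c + (c - 1*1/11))*(c + (½)*(-3)) = (c + (c - 1/11))*(c - 3/2) = (c + (-1/11 + c))*(-3/2 + c) = (-1/11 + 2*c)*(-3/2 + c) = (-3/2 + c)*(-1/11 + 2*c))
(L(-2)*Z(-5))*(-3) = -3*(3/22 + 2*(-5)² - 34/11*(-5))*(-3) = -3*(3/22 + 2*25 + 170/11)*(-3) = -3*(3/22 + 50 + 170/11)*(-3) = -3*1443/22*(-3) = -4329/22*(-3) = 12987/22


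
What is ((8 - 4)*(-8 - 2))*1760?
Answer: -70400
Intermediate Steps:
((8 - 4)*(-8 - 2))*1760 = (4*(-10))*1760 = -40*1760 = -70400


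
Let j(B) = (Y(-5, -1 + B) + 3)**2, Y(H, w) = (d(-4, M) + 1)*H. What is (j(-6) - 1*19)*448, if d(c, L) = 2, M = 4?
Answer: 56000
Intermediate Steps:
Y(H, w) = 3*H (Y(H, w) = (2 + 1)*H = 3*H)
j(B) = 144 (j(B) = (3*(-5) + 3)**2 = (-15 + 3)**2 = (-12)**2 = 144)
(j(-6) - 1*19)*448 = (144 - 1*19)*448 = (144 - 19)*448 = 125*448 = 56000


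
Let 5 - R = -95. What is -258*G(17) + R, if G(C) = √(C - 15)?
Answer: 100 - 258*√2 ≈ -264.87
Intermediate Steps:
G(C) = √(-15 + C)
R = 100 (R = 5 - 1*(-95) = 5 + 95 = 100)
-258*G(17) + R = -258*√(-15 + 17) + 100 = -258*√2 + 100 = 100 - 258*√2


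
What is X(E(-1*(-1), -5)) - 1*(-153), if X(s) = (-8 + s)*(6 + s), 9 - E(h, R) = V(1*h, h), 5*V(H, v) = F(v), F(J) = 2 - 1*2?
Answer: 168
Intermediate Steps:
F(J) = 0 (F(J) = 2 - 2 = 0)
V(H, v) = 0 (V(H, v) = (⅕)*0 = 0)
E(h, R) = 9 (E(h, R) = 9 - 1*0 = 9 + 0 = 9)
X(E(-1*(-1), -5)) - 1*(-153) = (-48 + 9² - 2*9) - 1*(-153) = (-48 + 81 - 18) + 153 = 15 + 153 = 168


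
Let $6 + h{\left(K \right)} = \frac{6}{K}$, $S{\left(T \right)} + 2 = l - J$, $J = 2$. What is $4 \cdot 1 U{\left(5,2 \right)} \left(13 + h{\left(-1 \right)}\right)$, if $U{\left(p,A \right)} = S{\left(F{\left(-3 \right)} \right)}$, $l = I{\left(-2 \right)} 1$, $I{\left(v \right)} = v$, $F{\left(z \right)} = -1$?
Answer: $-24$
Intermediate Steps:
$l = -2$ ($l = \left(-2\right) 1 = -2$)
$S{\left(T \right)} = -6$ ($S{\left(T \right)} = -2 - 4 = -6$)
$h{\left(K \right)} = -6 + \frac{6}{K}$
$U{\left(p,A \right)} = -6$
$4 \cdot 1 U{\left(5,2 \right)} \left(13 + h{\left(-1 \right)}\right) = 4 \cdot 1 \left(- 6 \left(13 - \left(6 - \frac{6}{-1}\right)\right)\right) = 4 \left(- 6 \left(13 + \left(-6 + 6 \left(-1\right)\right)\right)\right) = 4 \left(- 6 \left(13 - 12\right)\right) = 4 \left(\left(-6\right) 1\right) = 4 \left(-6\right) = -24$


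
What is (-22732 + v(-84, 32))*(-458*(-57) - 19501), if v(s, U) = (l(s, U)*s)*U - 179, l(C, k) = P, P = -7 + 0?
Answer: -27047475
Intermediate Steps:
P = -7
l(C, k) = -7
v(s, U) = -179 - 7*U*s (v(s, U) = (-7*s)*U - 179 = -7*U*s - 179 = -179 - 7*U*s)
(-22732 + v(-84, 32))*(-458*(-57) - 19501) = (-22732 + (-179 - 7*32*(-84)))*(-458*(-57) - 19501) = (-22732 + (-179 + 18816))*(26106 - 19501) = (-22732 + 18637)*6605 = -4095*6605 = -27047475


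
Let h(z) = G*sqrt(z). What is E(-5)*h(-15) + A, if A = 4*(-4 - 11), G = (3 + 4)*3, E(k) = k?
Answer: -60 - 105*I*sqrt(15) ≈ -60.0 - 406.66*I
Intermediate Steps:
G = 21 (G = 7*3 = 21)
h(z) = 21*sqrt(z)
A = -60 (A = 4*(-15) = -60)
E(-5)*h(-15) + A = -105*sqrt(-15) - 60 = -105*I*sqrt(15) - 60 = -60 - 105*I*sqrt(15)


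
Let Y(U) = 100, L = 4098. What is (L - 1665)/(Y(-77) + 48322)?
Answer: 2433/48422 ≈ 0.050246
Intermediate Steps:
(L - 1665)/(Y(-77) + 48322) = (4098 - 1665)/(100 + 48322) = 2433/48422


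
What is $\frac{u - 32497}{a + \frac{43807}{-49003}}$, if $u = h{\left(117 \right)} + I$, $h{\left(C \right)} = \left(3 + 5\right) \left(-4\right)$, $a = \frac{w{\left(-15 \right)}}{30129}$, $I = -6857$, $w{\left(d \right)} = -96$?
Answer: $\frac{19383312962794}{441521797} \approx 43901.0$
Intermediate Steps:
$a = - \frac{32}{10043}$ ($a = - \frac{96}{30129} = \left(-96\right) \frac{1}{30129} = - \frac{32}{10043} \approx -0.0031863$)
$h{\left(C \right)} = -32$ ($h{\left(C \right)} = 8 \left(-4\right) = -32$)
$u = -6889$ ($u = -32 - 6857 = -6889$)
$\frac{u - 32497}{a + \frac{43807}{-49003}} = \frac{-6889 - 32497}{- \frac{32}{10043} + \frac{43807}{-49003}} = - \frac{39386}{- \frac{32}{10043} + 43807 \left(- \frac{1}{49003}\right)} = - \frac{39386}{- \frac{32}{10043} - \frac{43807}{49003}} = - \frac{39386}{- \frac{441521797}{492137129}} = \left(-39386\right) \left(- \frac{492137129}{441521797}\right) = \frac{19383312962794}{441521797}$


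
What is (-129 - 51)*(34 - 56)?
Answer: 3960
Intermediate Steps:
(-129 - 51)*(34 - 56) = -180*(-22) = 3960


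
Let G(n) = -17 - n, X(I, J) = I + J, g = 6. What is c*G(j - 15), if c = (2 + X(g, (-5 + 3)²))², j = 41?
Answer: -6192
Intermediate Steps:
c = 144 (c = (2 + (6 + (-5 + 3)²))² = (2 + (6 + (-2)²))² = (2 + (6 + 4))² = (2 + 10)² = 12² = 144)
c*G(j - 15) = 144*(-17 - (41 - 15)) = 144*(-17 - 1*26) = 144*(-17 - 26) = 144*(-43) = -6192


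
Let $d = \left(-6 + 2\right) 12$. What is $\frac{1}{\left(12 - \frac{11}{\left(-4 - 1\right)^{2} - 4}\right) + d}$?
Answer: $- \frac{21}{767} \approx -0.027379$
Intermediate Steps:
$d = -48$ ($d = \left(-4\right) 12 = -48$)
$\frac{1}{\left(12 - \frac{11}{\left(-4 - 1\right)^{2} - 4}\right) + d} = \frac{1}{\left(12 - \frac{11}{\left(-4 - 1\right)^{2} - 4}\right) - 48} = \frac{1}{\left(12 - \frac{11}{\left(-5\right)^{2} - 4}\right) - 48} = \frac{1}{\left(12 - \frac{11}{25 - 4}\right) - 48} = \frac{1}{\left(12 - \frac{11}{21}\right) - 48} = \frac{1}{\frac{241}{21} - 48} = \frac{1}{- \frac{767}{21}} = - \frac{21}{767}$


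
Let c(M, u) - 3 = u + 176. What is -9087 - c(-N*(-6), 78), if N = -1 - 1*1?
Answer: -9344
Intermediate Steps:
N = -2 (N = -1 - 1 = -2)
c(M, u) = 179 + u (c(M, u) = 3 + (u + 176) = 3 + (176 + u) = 179 + u)
-9087 - c(-N*(-6), 78) = -9087 - (179 + 78) = -9087 - 1*257 = -9087 - 257 = -9344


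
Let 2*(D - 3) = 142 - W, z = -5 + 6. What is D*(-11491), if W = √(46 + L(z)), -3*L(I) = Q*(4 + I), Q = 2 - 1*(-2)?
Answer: -850334 + 11491*√354/6 ≈ -8.1430e+5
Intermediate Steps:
Q = 4 (Q = 2 + 2 = 4)
z = 1
L(I) = -16/3 - 4*I/3 (L(I) = -4*(4 + I)/3 = -(16 + 4*I)/3 = -16/3 - 4*I/3)
W = √354/3 (W = √(46 + (-16/3 - 4/3*1)) = √(46 + (-16/3 - 4/3)) = √(46 - 20/3) = √(118/3) = √354/3 ≈ 6.2716)
D = 74 - √354/6 (D = 3 + (142 - √354/3)/2 = 3 + (71 - √354/6) = 74 - √354/6 ≈ 70.864)
D*(-11491) = (74 - √354/6)*(-11491) = -850334 + 11491*√354/6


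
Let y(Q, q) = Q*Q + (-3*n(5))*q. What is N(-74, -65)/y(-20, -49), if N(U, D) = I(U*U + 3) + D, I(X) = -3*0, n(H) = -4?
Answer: 65/188 ≈ 0.34574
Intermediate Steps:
I(X) = 0
N(U, D) = D (N(U, D) = 0 + D = D)
y(Q, q) = Q² + 12*q (y(Q, q) = Q*Q + (-3*(-4))*q = Q² + 12*q)
N(-74, -65)/y(-20, -49) = -65/((-20)² + 12*(-49)) = -65/(400 - 588) = -65/(-188) = -65*(-1/188) = 65/188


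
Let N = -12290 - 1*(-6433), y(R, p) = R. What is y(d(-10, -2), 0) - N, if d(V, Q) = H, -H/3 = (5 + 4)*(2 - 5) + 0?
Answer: 5938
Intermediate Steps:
H = 81 (H = -3*((5 + 4)*(2 - 5) + 0) = -3*(9*(-3) + 0) = -3*(-27 + 0) = -3*(-27) = 81)
d(V, Q) = 81
N = -5857 (N = -12290 + 6433 = -5857)
y(d(-10, -2), 0) - N = 81 - 1*(-5857) = 81 + 5857 = 5938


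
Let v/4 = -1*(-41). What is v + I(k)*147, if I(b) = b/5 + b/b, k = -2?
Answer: 1261/5 ≈ 252.20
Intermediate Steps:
v = 164 (v = 4*(-1*(-41)) = 4*41 = 164)
I(b) = 1 + b/5 (I(b) = b*(⅕) + 1 = b/5 + 1 = 1 + b/5)
v + I(k)*147 = 164 + (1 + (⅕)*(-2))*147 = 164 + (1 - ⅖)*147 = 164 + (⅗)*147 = 164 + 441/5 = 1261/5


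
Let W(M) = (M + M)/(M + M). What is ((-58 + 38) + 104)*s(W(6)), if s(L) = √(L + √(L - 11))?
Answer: 84*√(1 + I*√10) ≈ 123.41 + 90.405*I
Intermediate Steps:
W(M) = 1 (W(M) = (2*M)/((2*M)) = (2*M)*(1/(2*M)) = 1)
s(L) = √(L + √(-11 + L))
((-58 + 38) + 104)*s(W(6)) = ((-58 + 38) + 104)*√(1 + √(-11 + 1)) = (-20 + 104)*√(1 + √(-10)) = 84*√(1 + I*√10)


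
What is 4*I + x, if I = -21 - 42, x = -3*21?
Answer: -315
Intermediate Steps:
x = -63
I = -63
4*I + x = 4*(-63) - 63 = -252 - 63 = -315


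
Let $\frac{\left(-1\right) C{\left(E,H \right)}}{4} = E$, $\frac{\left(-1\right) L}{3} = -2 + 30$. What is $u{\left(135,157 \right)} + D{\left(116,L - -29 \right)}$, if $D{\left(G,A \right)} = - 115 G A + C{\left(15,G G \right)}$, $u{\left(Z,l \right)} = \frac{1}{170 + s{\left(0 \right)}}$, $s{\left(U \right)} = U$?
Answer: $\frac{124718801}{170} \approx 7.3364 \cdot 10^{5}$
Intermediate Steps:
$L = -84$ ($L = - 3 \left(-2 + 30\right) = \left(-3\right) 28 = -84$)
$C{\left(E,H \right)} = - 4 E$
$u{\left(Z,l \right)} = \frac{1}{170}$ ($u{\left(Z,l \right)} = \frac{1}{170 + 0} = \frac{1}{170}$)
$D{\left(G,A \right)} = -60 - 115 A G$ ($D{\left(G,A \right)} = - 115 G A - 60 = - 115 A G - 60 = -60 - 115 A G$)
$u{\left(135,157 \right)} + D{\left(116,L - -29 \right)} = \frac{1}{170} - \left(60 + 115 \left(-84 - -29\right) 116\right) = \frac{1}{170} - \left(60 + 115 \left(-84 + 29\right) 116\right) = \frac{1}{170} - \left(60 - 733700\right) = \frac{1}{170} + \left(-60 + 733700\right) = \frac{1}{170} + 733640 = \frac{124718801}{170}$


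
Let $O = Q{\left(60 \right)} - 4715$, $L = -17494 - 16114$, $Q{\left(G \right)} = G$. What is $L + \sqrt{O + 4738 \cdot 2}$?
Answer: $-33608 + \sqrt{4821} \approx -33539.0$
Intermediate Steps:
$L = -33608$ ($L = -17494 - 16114 = -33608$)
$O = -4655$ ($O = 60 - 4715 = -4655$)
$L + \sqrt{O + 4738 \cdot 2} = -33608 + \sqrt{-4655 + 4738 \cdot 2} = -33608 + \sqrt{-4655 + 9476} = -33608 + \sqrt{4821}$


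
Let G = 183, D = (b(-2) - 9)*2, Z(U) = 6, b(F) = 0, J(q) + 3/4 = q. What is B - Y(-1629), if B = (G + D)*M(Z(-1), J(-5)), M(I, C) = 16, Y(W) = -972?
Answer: 3612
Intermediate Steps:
J(q) = -3/4 + q
D = -18 (D = (0 - 9)*2 = -9*2 = -18)
B = 2640 (B = (183 - 18)*16 = 165*16 = 2640)
B - Y(-1629) = 2640 - 1*(-972) = 2640 + 972 = 3612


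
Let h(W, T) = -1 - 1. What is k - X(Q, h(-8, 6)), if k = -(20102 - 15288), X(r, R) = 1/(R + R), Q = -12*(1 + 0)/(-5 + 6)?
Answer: -19255/4 ≈ -4813.8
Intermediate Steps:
h(W, T) = -2
Q = -12 (Q = -12/1 = -12 ≈ -12.000)
X(r, R) = 1/(2*R)
k = -4814 (k = -1*4814 = -4814)
k - X(Q, h(-8, 6)) = -4814 - 1/(2*(-2)) = -4814 - (-1)/(2*2) = -4814 - 1*(-¼) = -4814 + ¼ = -19255/4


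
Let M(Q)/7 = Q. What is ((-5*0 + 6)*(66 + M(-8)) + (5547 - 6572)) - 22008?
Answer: -22973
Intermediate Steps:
M(Q) = 7*Q
((-5*0 + 6)*(66 + M(-8)) + (5547 - 6572)) - 22008 = ((-5*0 + 6)*(66 + 7*(-8)) + (5547 - 6572)) - 22008 = ((0 + 6)*(66 - 56) - 1025) - 22008 = (6*10 - 1025) - 22008 = (60 - 1025) - 22008 = -965 - 22008 = -22973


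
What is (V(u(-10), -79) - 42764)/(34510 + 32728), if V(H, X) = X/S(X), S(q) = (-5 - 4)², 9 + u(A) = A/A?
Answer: -3463963/5446278 ≈ -0.63602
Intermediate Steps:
u(A) = -8 (u(A) = -9 + A/A = -9 + 1 = -8)
S(q) = 81 (S(q) = (-9)² = 81)
V(H, X) = X/81
(V(u(-10), -79) - 42764)/(34510 + 32728) = ((1/81)*(-79) - 42764)/(34510 + 32728) = (-79/81 - 42764)/67238 = -3463963/81*1/67238 = -3463963/5446278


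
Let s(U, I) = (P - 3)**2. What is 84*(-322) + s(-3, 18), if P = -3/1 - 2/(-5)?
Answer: -675416/25 ≈ -27017.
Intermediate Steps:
P = -13/5 (P = -3*1 - 2*(-1/5) = -3 + 2/5 = -13/5 ≈ -2.6000)
s(U, I) = 784/25 (s(U, I) = (-13/5 - 3)**2 = (-28/5)**2 = 784/25)
84*(-322) + s(-3, 18) = 84*(-322) + 784/25 = -27048 + 784/25 = -675416/25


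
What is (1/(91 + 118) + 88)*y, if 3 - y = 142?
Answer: -2556627/209 ≈ -12233.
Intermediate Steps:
y = -139 (y = 3 - 1*142 = 3 - 142 = -139)
(1/(91 + 118) + 88)*y = (1/(91 + 118) + 88)*(-139) = (1/209 + 88)*(-139) = (18393/209)*(-139) = -2556627/209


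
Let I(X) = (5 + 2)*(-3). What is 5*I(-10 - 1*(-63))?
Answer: -105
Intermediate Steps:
I(X) = -21 (I(X) = 7*(-3) = -21)
5*I(-10 - 1*(-63)) = 5*(-21) = -105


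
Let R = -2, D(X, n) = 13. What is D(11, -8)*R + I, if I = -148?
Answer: -174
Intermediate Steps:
D(11, -8)*R + I = 13*(-2) - 148 = -26 - 148 = -174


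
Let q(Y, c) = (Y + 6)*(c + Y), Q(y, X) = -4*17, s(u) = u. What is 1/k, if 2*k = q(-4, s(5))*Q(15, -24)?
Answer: -1/68 ≈ -0.014706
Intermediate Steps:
Q(y, X) = -68
q(Y, c) = (6 + Y)*(Y + c)
k = -68 (k = (((-4)² + 6*(-4) + 6*5 - 4*5)*(-68))/2 = ((16 - 24 + 30 - 20)*(-68))/2 = (2*(-68))/2 = (½)*(-136) = -68)
1/k = 1/(-68) = -1/68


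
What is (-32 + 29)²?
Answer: 9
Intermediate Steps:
(-32 + 29)² = (-3)² = 9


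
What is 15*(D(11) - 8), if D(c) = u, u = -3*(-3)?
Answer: 15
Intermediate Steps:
u = 9
D(c) = 9
15*(D(11) - 8) = 15*(9 - 8) = 15*1 = 15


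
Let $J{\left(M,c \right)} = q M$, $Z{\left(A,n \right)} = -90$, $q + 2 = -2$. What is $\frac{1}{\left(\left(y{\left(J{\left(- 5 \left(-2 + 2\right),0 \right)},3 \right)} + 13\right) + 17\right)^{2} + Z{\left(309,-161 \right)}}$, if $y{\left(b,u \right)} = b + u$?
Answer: $\frac{1}{999} \approx 0.001001$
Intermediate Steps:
$q = -4$ ($q = -2 - 2 = -4$)
$J{\left(M,c \right)} = - 4 M$
$\frac{1}{\left(\left(y{\left(J{\left(- 5 \left(-2 + 2\right),0 \right)},3 \right)} + 13\right) + 17\right)^{2} + Z{\left(309,-161 \right)}} = \frac{1}{\left(\left(\left(- 4 \left(- 5 \left(-2 + 2\right)\right) + 3\right) + 13\right) + 17\right)^{2} - 90} = \frac{1}{\left(\left(\left(- 4 \left(\left(-5\right) 0\right) + 3\right) + 13\right) + 17\right)^{2} - 90} = \frac{1}{\left(\left(\left(\left(-4\right) 0 + 3\right) + 13\right) + 17\right)^{2} - 90} = \frac{1}{\left(\left(\left(0 + 3\right) + 13\right) + 17\right)^{2} - 90} = \frac{1}{\left(\left(3 + 13\right) + 17\right)^{2} - 90} = \frac{1}{\left(16 + 17\right)^{2} - 90} = \frac{1}{33^{2} - 90} = \frac{1}{1089 - 90} = \frac{1}{999}$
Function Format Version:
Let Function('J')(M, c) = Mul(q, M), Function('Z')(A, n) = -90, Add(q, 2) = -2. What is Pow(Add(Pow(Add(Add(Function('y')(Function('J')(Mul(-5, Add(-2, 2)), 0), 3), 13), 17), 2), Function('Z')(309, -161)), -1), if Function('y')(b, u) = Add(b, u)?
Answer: Rational(1, 999) ≈ 0.0010010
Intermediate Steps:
q = -4 (q = Add(-2, -2) = -4)
Function('J')(M, c) = Mul(-4, M)
Pow(Add(Pow(Add(Add(Function('y')(Function('J')(Mul(-5, Add(-2, 2)), 0), 3), 13), 17), 2), Function('Z')(309, -161)), -1) = Pow(Add(Pow(Add(Add(Add(Mul(-4, Mul(-5, Add(-2, 2))), 3), 13), 17), 2), -90), -1) = Pow(Add(Pow(Add(Add(Add(Mul(-4, Mul(-5, 0)), 3), 13), 17), 2), -90), -1) = Pow(Add(Pow(Add(Add(Add(Mul(-4, 0), 3), 13), 17), 2), -90), -1) = Pow(Add(Pow(Add(Add(Add(0, 3), 13), 17), 2), -90), -1) = Pow(Add(Pow(Add(Add(3, 13), 17), 2), -90), -1) = Pow(Add(Pow(Add(16, 17), 2), -90), -1) = Pow(Add(Pow(33, 2), -90), -1) = Pow(Add(1089, -90), -1) = Pow(999, -1) = Rational(1, 999)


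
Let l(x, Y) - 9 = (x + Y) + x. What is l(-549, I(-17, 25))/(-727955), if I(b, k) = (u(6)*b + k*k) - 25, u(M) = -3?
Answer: 438/727955 ≈ 0.00060169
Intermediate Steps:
I(b, k) = -25 + k² - 3*b (I(b, k) = (-3*b + k*k) - 25 = (-3*b + k²) - 25 = (k² - 3*b) - 25 = -25 + k² - 3*b)
l(x, Y) = 9 + Y + 2*x (l(x, Y) = 9 + ((x + Y) + x) = 9 + ((Y + x) + x) = 9 + (Y + 2*x) = 9 + Y + 2*x)
l(-549, I(-17, 25))/(-727955) = (9 + (-25 + 25² - 3*(-17)) + 2*(-549))/(-727955) = (9 + (-25 + 625 + 51) - 1098)*(-1/727955) = (9 + 651 - 1098)*(-1/727955) = -438*(-1/727955) = 438/727955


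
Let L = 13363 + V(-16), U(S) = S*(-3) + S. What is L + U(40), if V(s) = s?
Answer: 13267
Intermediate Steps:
U(S) = -2*S (U(S) = -3*S + S = -2*S)
L = 13347 (L = 13363 - 16 = 13347)
L + U(40) = 13347 - 2*40 = 13347 - 80 = 13267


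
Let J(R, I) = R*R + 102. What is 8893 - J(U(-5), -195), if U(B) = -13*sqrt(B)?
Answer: 9636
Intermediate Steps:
J(R, I) = 102 + R**2 (J(R, I) = R**2 + 102 = 102 + R**2)
8893 - J(U(-5), -195) = 8893 - (102 + (-13*I*sqrt(5))**2) = 8893 - (102 - 845) = 8893 - 1*(-743) = 8893 + 743 = 9636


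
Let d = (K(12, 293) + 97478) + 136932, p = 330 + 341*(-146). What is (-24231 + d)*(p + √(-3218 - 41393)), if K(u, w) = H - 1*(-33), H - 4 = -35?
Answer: -10394711536 + 210181*I*√44611 ≈ -1.0395e+10 + 4.4393e+7*I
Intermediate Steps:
H = -31 (H = 4 - 35 = -31)
p = -49456 (p = 330 - 49786 = -49456)
K(u, w) = 2 (K(u, w) = -31 - 1*(-33) = -31 + 33 = 2)
d = 234412 (d = (2 + 97478) + 136932 = 97480 + 136932 = 234412)
(-24231 + d)*(p + √(-3218 - 41393)) = (-24231 + 234412)*(-49456 + √(-3218 - 41393)) = 210181*(-49456 + √(-44611)) = 210181*(-49456 + I*√44611) = -10394711536 + 210181*I*√44611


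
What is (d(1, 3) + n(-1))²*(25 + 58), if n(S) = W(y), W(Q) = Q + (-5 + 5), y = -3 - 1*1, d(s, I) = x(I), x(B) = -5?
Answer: 6723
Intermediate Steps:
d(s, I) = -5
y = -4 (y = -3 - 1 = -4)
W(Q) = Q (W(Q) = Q + 0 = Q)
n(S) = -4
(d(1, 3) + n(-1))²*(25 + 58) = (-5 - 4)²*(25 + 58) = (-9)²*83 = 81*83 = 6723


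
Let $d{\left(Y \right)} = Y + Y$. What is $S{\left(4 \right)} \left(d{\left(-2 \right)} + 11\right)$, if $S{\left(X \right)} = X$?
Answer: $28$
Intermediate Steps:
$d{\left(Y \right)} = 2 Y$
$S{\left(4 \right)} \left(d{\left(-2 \right)} + 11\right) = 4 \left(2 \left(-2\right) + 11\right) = 4 \left(-4 + 11\right) = 4 \cdot 7 = 28$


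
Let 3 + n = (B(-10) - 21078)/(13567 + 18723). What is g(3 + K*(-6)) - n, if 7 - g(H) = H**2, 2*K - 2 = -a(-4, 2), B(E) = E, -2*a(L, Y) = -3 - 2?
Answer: -619769/64580 ≈ -9.5969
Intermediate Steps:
a(L, Y) = 5/2 (a(L, Y) = -(-3 - 2)/2 = -1/2*(-5) = 5/2)
K = -1/4 (K = 1 + (-1*5/2)/2 = 1 + (1/2)*(-5/2) = 1 - 5/4 = -1/4 ≈ -0.25000)
g(H) = 7 - H**2
n = -58979/16145 (n = -3 + (-10 - 21078)/(13567 + 18723) = -3 - 21088/32290 = -3 - 21088*1/32290 = -3 - 10544/16145 = -58979/16145 ≈ -3.6531)
g(3 + K*(-6)) - n = (7 - (3 - 1/4*(-6))**2) - 1*(-58979/16145) = (7 - (3 + 3/2)**2) + 58979/16145 = (7 - (9/2)**2) + 58979/16145 = (7 - 1*81/4) + 58979/16145 = (7 - 81/4) + 58979/16145 = -53/4 + 58979/16145 = -619769/64580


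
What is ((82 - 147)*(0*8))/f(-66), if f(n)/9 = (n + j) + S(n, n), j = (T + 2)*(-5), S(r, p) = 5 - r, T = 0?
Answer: 0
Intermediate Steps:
j = -10 (j = (0 + 2)*(-5) = 2*(-5) = -10)
f(n) = -45 (f(n) = 9*((n - 10) + (5 - n)) = 9*((-10 + n) + (5 - n)) = 9*(-5) = -45)
((82 - 147)*(0*8))/f(-66) = ((82 - 147)*(0*8))/(-45) = -65*0*(-1/45) = 0*(-1/45) = 0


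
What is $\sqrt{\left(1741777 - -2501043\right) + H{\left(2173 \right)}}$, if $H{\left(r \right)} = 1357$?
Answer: $\sqrt{4244177} \approx 2060.1$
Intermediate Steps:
$\sqrt{\left(1741777 - -2501043\right) + H{\left(2173 \right)}} = \sqrt{\left(1741777 - -2501043\right) + 1357} = \sqrt{\left(1741777 + 2501043\right) + 1357} = \sqrt{4242820 + 1357} = \sqrt{4244177}$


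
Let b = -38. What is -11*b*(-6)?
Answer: -2508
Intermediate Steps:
-11*b*(-6) = -11*(-38)*(-6) = 418*(-6) = -2508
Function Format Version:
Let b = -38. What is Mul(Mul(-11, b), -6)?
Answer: -2508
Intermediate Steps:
Mul(Mul(-11, b), -6) = Mul(Mul(-11, -38), -6) = Mul(418, -6) = -2508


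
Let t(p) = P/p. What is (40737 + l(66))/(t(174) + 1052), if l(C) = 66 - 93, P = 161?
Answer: 7083540/183209 ≈ 38.664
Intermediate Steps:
l(C) = -27
t(p) = 161/p
(40737 + l(66))/(t(174) + 1052) = (40737 - 27)/(161/174 + 1052) = 40710/(161*(1/174) + 1052) = 40710/(161/174 + 1052) = 40710/(183209/174) = 40710*(174/183209) = 7083540/183209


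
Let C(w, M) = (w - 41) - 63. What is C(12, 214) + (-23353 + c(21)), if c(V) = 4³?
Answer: -23381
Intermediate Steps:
c(V) = 64
C(w, M) = -104 + w (C(w, M) = (-41 + w) - 63 = -104 + w)
C(12, 214) + (-23353 + c(21)) = (-104 + 12) + (-23353 + 64) = -92 - 23289 = -23381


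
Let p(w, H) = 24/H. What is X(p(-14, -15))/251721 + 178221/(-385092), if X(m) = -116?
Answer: -4989626557/10770638148 ≈ -0.46326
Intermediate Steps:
X(p(-14, -15))/251721 + 178221/(-385092) = -116/251721 + 178221/(-385092) = -116*1/251721 + 178221*(-1/385092) = -116/251721 - 59407/128364 = -4989626557/10770638148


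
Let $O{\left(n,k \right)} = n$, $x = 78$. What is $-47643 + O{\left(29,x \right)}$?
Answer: $-47614$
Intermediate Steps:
$-47643 + O{\left(29,x \right)} = -47643 + 29 = -47614$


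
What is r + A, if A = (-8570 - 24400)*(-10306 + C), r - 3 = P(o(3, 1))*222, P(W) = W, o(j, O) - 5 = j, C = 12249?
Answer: -64058931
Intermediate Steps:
o(j, O) = 5 + j
r = 1779 (r = 3 + (5 + 3)*222 = 3 + 8*222 = 3 + 1776 = 1779)
A = -64060710 (A = (-8570 - 24400)*(-10306 + 12249) = -32970*1943 = -64060710)
r + A = 1779 - 64060710 = -64058931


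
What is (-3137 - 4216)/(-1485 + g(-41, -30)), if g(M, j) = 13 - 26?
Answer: 7353/1498 ≈ 4.9085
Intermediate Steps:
g(M, j) = -13
(-3137 - 4216)/(-1485 + g(-41, -30)) = (-3137 - 4216)/(-1485 - 13) = -7353/(-1498) = -7353*(-1/1498) = 7353/1498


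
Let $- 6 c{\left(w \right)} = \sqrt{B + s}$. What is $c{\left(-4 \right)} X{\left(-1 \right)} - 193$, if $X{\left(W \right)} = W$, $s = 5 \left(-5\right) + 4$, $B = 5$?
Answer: $-193 + \frac{2 i}{3} \approx -193.0 + 0.66667 i$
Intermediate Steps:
$s = -21$ ($s = -25 + 4 = -21$)
$c{\left(w \right)} = - \frac{2 i}{3}$ ($c{\left(w \right)} = - \frac{\sqrt{5 - 21}}{6} = - \frac{\sqrt{-16}}{6} = - \frac{4 i}{6} = - \frac{2 i}{3}$)
$c{\left(-4 \right)} X{\left(-1 \right)} - 193 = - \frac{2 i}{3} \left(-1\right) - 193 = \frac{2 i}{3} - 193 = -193 + \frac{2 i}{3}$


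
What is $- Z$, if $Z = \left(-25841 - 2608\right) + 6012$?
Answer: $22437$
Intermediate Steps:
$Z = -22437$ ($Z = -28449 + 6012 = -22437$)
$- Z = \left(-1\right) \left(-22437\right) = 22437$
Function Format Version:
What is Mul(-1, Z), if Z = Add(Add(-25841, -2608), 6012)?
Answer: 22437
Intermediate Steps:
Z = -22437 (Z = Add(-28449, 6012) = -22437)
Mul(-1, Z) = Mul(-1, -22437) = 22437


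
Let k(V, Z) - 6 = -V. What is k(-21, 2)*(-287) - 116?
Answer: -7865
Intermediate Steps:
k(V, Z) = 6 - V
k(-21, 2)*(-287) - 116 = (6 - 1*(-21))*(-287) - 116 = (6 + 21)*(-287) - 116 = 27*(-287) - 116 = -7749 - 116 = -7865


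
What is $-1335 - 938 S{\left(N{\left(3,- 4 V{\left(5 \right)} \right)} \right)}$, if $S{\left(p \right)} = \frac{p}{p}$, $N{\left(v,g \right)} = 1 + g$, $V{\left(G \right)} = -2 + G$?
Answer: $-2273$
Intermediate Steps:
$S{\left(p \right)} = 1$
$-1335 - 938 S{\left(N{\left(3,- 4 V{\left(5 \right)} \right)} \right)} = -1335 - 938 = -2273$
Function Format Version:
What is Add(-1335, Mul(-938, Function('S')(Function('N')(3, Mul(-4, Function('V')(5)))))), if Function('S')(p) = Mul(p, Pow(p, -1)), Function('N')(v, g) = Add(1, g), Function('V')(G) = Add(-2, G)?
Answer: -2273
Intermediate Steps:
Function('S')(p) = 1
Add(-1335, Mul(-938, Function('S')(Function('N')(3, Mul(-4, Function('V')(5)))))) = Add(-1335, Mul(-938, 1)) = Add(-1335, -938) = -2273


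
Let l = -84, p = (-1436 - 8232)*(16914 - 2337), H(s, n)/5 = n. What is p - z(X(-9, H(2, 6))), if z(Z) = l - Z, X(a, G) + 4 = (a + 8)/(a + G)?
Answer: -2959537477/21 ≈ -1.4093e+8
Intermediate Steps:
H(s, n) = 5*n
p = -140930436 (p = -9668*14577 = -140930436)
X(a, G) = -4 + (8 + a)/(G + a) (X(a, G) = -4 + (a + 8)/(a + G) = -4 + (8 + a)/(G + a))
z(Z) = -84 - Z
p - z(X(-9, H(2, 6))) = -140930436 - (-84 - (8 - 20*6 - 3*(-9))/(5*6 - 9)) = -140930436 - (-84 - (8 - 4*30 + 27)/(30 - 9)) = -140930436 - (-84 - (8 - 120 + 27)/21) = -140930436 - (-84 - (-85)/21) = -140930436 - (-84 - 1*(-85/21)) = -140930436 - (-84 + 85/21) = -140930436 - 1*(-1679/21) = -140930436 + 1679/21 = -2959537477/21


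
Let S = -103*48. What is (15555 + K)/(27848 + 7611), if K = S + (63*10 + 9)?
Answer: 11250/35459 ≈ 0.31727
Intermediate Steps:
S = -4944
K = -4305 (K = -4944 + (63*10 + 9) = -4944 + (630 + 9) = -4944 + 639 = -4305)
(15555 + K)/(27848 + 7611) = (15555 - 4305)/(27848 + 7611) = 11250/35459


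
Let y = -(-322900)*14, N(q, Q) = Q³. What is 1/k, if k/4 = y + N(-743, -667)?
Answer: -1/1168881452 ≈ -8.5552e-10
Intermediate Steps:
y = 4520600 (y = -322900*(-14) = 4520600)
k = -1168881452 (k = 4*(4520600 + (-667)³) = 4*(4520600 - 296740963) = 4*(-292220363) = -1168881452)
1/k = 1/(-1168881452) = -1/1168881452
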